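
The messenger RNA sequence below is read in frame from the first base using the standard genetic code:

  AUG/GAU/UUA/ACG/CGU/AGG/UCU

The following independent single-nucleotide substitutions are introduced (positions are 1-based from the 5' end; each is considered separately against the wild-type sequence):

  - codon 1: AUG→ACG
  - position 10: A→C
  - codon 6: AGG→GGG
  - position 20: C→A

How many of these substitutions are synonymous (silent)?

Codon 1: AUG (Met) → ACG (Thr) — missense.
Codon 4: ACG (Thr) → CCG (Pro) — missense.
Codon 6: AGG (Arg) → GGG (Gly) — missense.
Codon 7: UCU (Ser) → UAU (Tyr) — missense.
Synonymous: 0 of 4.

0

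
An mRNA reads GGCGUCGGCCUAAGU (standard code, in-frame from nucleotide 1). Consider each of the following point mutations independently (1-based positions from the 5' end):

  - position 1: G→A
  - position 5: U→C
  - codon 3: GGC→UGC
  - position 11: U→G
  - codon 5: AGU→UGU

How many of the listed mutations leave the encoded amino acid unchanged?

0

Codon 1: GGC (Gly) → AGC (Ser) — missense.
Codon 2: GUC (Val) → GCC (Ala) — missense.
Codon 3: GGC (Gly) → UGC (Cys) — missense.
Codon 4: CUA (Leu) → CGA (Arg) — missense.
Codon 5: AGU (Ser) → UGU (Cys) — missense.
Synonymous: 0 of 5.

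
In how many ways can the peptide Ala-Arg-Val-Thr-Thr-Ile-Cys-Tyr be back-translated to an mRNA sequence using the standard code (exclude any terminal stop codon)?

Ala: 4 codons.
Arg: 6 codons.
Val: 4 codons.
Thr: 4 codons.
Thr: 4 codons.
Ile: 3 codons.
Cys: 2 codons.
Tyr: 2 codons.
4 × 6 × 4 × 4 × 4 × 3 × 2 × 2 = 18432.

18432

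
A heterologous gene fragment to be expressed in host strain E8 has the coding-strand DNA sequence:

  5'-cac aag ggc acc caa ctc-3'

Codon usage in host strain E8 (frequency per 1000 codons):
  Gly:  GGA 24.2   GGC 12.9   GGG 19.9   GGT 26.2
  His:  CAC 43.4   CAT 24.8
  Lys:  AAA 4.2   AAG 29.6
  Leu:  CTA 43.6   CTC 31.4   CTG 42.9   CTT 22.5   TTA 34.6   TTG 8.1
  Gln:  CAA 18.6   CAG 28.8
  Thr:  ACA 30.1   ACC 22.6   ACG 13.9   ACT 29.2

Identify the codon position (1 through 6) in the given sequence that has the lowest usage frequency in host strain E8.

Codon 1 CAC (His): 43.4 per 1000.
Codon 2 AAG (Lys): 29.6 per 1000.
Codon 3 GGC (Gly): 12.9 per 1000.
Codon 4 ACC (Thr): 22.6 per 1000.
Codon 5 CAA (Gln): 18.6 per 1000.
Codon 6 CTC (Leu): 31.4 per 1000.
Lowest frequency is 12.9 at codon 3.

3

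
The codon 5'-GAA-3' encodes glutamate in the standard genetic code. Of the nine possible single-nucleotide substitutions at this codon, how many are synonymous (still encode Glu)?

Position 1: none → 0 synonymous.
Position 2: none → 0 synonymous.
Position 3: GAG → 1 synonymous.
Total: 0 + 0 + 1 = 1.

1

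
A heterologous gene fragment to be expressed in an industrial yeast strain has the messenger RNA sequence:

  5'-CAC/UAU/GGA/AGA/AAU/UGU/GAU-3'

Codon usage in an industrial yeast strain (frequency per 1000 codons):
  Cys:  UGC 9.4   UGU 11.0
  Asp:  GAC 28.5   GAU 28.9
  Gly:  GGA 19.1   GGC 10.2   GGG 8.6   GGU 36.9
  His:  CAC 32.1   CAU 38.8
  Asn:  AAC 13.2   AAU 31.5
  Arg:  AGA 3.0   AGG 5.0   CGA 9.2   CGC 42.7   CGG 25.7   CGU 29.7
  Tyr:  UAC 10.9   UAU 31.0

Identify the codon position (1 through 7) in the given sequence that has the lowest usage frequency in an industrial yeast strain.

Codon 1 CAC (His): 32.1 per 1000.
Codon 2 UAU (Tyr): 31.0 per 1000.
Codon 3 GGA (Gly): 19.1 per 1000.
Codon 4 AGA (Arg): 3.0 per 1000.
Codon 5 AAU (Asn): 31.5 per 1000.
Codon 6 UGU (Cys): 11.0 per 1000.
Codon 7 GAU (Asp): 28.9 per 1000.
Lowest frequency is 3.0 at codon 4.

4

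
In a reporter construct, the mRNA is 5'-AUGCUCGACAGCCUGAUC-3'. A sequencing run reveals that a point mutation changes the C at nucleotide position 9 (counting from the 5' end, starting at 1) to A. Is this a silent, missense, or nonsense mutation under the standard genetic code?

missense

Position 9 falls in codon 3: GAC → Asp.
After the substitution the codon is GAA → Glu.
Asp ≠ Glu, so this is a missense mutation.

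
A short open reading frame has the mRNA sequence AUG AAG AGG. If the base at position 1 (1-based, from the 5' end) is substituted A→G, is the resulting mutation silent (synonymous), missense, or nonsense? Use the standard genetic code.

Position 1 falls in codon 1: AUG → Met.
After the substitution the codon is GUG → Val.
Met ≠ Val, so this is a missense mutation.

missense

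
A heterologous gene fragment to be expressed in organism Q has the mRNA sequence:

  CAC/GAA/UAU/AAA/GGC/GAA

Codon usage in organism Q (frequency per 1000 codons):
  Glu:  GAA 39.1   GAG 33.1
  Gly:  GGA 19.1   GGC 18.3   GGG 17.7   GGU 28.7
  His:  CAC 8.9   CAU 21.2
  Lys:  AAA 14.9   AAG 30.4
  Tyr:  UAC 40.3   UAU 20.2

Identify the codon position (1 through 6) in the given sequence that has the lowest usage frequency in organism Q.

Codon 1 CAC (His): 8.9 per 1000.
Codon 2 GAA (Glu): 39.1 per 1000.
Codon 3 UAU (Tyr): 20.2 per 1000.
Codon 4 AAA (Lys): 14.9 per 1000.
Codon 5 GGC (Gly): 18.3 per 1000.
Codon 6 GAA (Glu): 39.1 per 1000.
Lowest frequency is 8.9 at codon 1.

1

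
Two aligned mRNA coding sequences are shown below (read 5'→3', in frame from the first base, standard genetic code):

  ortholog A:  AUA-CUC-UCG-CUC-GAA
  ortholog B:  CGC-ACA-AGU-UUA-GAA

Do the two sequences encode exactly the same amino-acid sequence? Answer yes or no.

Codon 1: AUA Ile / CGC Arg — nonsynonymous.
Codon 2: CUC Leu / ACA Thr — nonsynonymous.
Codon 3: UCG Ser / AGU Ser — synonymous.
Codon 4: CUC Leu / UUA Leu — synonymous.
Codon 5: GAA Glu / GAA Glu — identical.
Nonsynonymous differences: 2 → different protein.

no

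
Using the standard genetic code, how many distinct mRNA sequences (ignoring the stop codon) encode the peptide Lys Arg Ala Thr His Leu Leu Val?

55296

Lys: 2 codons.
Arg: 6 codons.
Ala: 4 codons.
Thr: 4 codons.
His: 2 codons.
Leu: 6 codons.
Leu: 6 codons.
Val: 4 codons.
2 × 6 × 4 × 4 × 2 × 6 × 6 × 4 = 55296.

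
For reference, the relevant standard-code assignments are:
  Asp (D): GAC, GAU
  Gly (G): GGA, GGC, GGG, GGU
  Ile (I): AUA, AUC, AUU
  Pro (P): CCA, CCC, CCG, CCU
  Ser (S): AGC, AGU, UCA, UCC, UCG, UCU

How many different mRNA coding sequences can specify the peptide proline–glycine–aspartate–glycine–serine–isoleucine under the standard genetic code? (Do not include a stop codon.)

2304

Pro: 4 codons.
Gly: 4 codons.
Asp: 2 codons.
Gly: 4 codons.
Ser: 6 codons.
Ile: 3 codons.
4 × 4 × 2 × 4 × 6 × 3 = 2304.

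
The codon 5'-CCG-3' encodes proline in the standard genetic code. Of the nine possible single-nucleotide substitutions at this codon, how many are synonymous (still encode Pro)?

3

Position 1: none → 0 synonymous.
Position 2: none → 0 synonymous.
Position 3: CCU, CCC, CCA → 3 synonymous.
Total: 0 + 0 + 3 = 3.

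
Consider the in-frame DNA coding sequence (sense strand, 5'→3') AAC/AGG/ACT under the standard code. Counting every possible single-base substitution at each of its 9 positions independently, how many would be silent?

6

Codon 1 (AAC, Asn): 1 synonymous substitution.
Codon 2 (AGG, Arg): 2 synonymous substitutions.
Codon 3 (ACT, Thr): 3 synonymous substitutions.
Total: 1 + 2 + 3 = 6.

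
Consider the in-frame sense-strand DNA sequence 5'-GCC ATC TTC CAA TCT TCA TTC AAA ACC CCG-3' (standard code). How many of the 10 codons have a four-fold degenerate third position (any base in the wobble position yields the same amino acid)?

Codon 1 GCC (Ala): third position 4-fold.
Codon 2 ATC (Ile): third position 3-fold.
Codon 3 TTC (Phe): third position 2-fold.
Codon 4 CAA (Gln): third position 2-fold.
Codon 5 TCT (Ser): third position 4-fold.
Codon 6 TCA (Ser): third position 4-fold.
Codon 7 TTC (Phe): third position 2-fold.
Codon 8 AAA (Lys): third position 2-fold.
Codon 9 ACC (Thr): third position 4-fold.
Codon 10 CCG (Pro): third position 4-fold.
Four-fold degenerate third positions: 5.

5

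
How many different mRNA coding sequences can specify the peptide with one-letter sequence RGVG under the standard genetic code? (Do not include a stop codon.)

Arg: 6 codons.
Gly: 4 codons.
Val: 4 codons.
Gly: 4 codons.
6 × 4 × 4 × 4 = 384.

384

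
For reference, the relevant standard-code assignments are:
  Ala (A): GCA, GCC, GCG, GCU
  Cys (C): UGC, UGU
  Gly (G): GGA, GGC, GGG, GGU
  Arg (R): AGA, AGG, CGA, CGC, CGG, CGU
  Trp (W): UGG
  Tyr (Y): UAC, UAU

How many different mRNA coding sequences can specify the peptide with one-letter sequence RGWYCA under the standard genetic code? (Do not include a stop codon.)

Arg: 6 codons.
Gly: 4 codons.
Trp: 1 codon.
Tyr: 2 codons.
Cys: 2 codons.
Ala: 4 codons.
6 × 4 × 1 × 2 × 2 × 4 = 384.

384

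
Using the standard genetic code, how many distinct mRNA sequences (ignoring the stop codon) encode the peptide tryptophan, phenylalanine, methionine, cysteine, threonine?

16

Trp: 1 codon.
Phe: 2 codons.
Met: 1 codon.
Cys: 2 codons.
Thr: 4 codons.
1 × 2 × 1 × 2 × 4 = 16.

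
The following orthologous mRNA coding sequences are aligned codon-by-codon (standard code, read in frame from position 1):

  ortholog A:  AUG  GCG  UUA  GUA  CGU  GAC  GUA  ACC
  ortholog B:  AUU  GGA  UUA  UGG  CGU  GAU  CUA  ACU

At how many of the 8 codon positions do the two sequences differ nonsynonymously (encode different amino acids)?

Codon 1: AUG Met / AUU Ile — nonsynonymous.
Codon 2: GCG Ala / GGA Gly — nonsynonymous.
Codon 3: UUA Leu / UUA Leu — identical.
Codon 4: GUA Val / UGG Trp — nonsynonymous.
Codon 5: CGU Arg / CGU Arg — identical.
Codon 6: GAC Asp / GAU Asp — synonymous.
Codon 7: GUA Val / CUA Leu — nonsynonymous.
Codon 8: ACC Thr / ACU Thr — synonymous.
Nonsynonymous differences: 4.

4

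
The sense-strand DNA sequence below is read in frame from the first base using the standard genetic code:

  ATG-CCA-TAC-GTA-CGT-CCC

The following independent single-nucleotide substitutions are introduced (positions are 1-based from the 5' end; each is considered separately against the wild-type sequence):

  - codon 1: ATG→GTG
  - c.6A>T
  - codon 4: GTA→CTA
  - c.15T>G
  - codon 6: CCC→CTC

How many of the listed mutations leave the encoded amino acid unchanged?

Codon 1: ATG (Met) → GTG (Val) — missense.
Codon 2: CCA (Pro) → CCT (Pro) — synonymous.
Codon 4: GTA (Val) → CTA (Leu) — missense.
Codon 5: CGT (Arg) → CGG (Arg) — synonymous.
Codon 6: CCC (Pro) → CTC (Leu) — missense.
Synonymous: 2 of 5.

2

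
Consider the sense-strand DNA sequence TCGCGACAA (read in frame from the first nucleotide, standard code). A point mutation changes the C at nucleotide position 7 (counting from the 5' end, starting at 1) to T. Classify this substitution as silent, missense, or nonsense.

Position 7 falls in codon 3: CAA → Gln.
After the substitution the codon is TAA → Stop.
The new codon is a stop codon, so this is a nonsense mutation.

nonsense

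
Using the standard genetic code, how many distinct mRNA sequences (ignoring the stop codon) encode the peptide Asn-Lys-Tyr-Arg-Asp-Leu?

Asn: 2 codons.
Lys: 2 codons.
Tyr: 2 codons.
Arg: 6 codons.
Asp: 2 codons.
Leu: 6 codons.
2 × 2 × 2 × 6 × 2 × 6 = 576.

576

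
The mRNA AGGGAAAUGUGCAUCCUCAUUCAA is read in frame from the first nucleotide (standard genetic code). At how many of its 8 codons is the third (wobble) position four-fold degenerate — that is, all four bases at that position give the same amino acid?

Codon 1 AGG (Arg): third position 2-fold.
Codon 2 GAA (Glu): third position 2-fold.
Codon 3 AUG (Met): third position 1-fold.
Codon 4 UGC (Cys): third position 2-fold.
Codon 5 AUC (Ile): third position 3-fold.
Codon 6 CUC (Leu): third position 4-fold.
Codon 7 AUU (Ile): third position 3-fold.
Codon 8 CAA (Gln): third position 2-fold.
Four-fold degenerate third positions: 1.

1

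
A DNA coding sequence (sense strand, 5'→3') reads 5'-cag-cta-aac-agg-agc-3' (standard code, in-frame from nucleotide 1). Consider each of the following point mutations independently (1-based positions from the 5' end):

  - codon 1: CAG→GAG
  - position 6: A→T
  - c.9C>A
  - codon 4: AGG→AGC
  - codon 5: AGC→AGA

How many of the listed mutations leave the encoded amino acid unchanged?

Codon 1: CAG (Gln) → GAG (Glu) — missense.
Codon 2: CTA (Leu) → CTT (Leu) — synonymous.
Codon 3: AAC (Asn) → AAA (Lys) — missense.
Codon 4: AGG (Arg) → AGC (Ser) — missense.
Codon 5: AGC (Ser) → AGA (Arg) — missense.
Synonymous: 1 of 5.

1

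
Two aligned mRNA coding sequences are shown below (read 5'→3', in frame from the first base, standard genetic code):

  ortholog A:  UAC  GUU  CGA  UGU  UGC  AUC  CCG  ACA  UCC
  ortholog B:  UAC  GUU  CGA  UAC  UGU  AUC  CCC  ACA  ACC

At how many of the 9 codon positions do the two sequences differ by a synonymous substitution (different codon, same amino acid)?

2

Codon 1: UAC Tyr / UAC Tyr — identical.
Codon 2: GUU Val / GUU Val — identical.
Codon 3: CGA Arg / CGA Arg — identical.
Codon 4: UGU Cys / UAC Tyr — nonsynonymous.
Codon 5: UGC Cys / UGU Cys — synonymous.
Codon 6: AUC Ile / AUC Ile — identical.
Codon 7: CCG Pro / CCC Pro — synonymous.
Codon 8: ACA Thr / ACA Thr — identical.
Codon 9: UCC Ser / ACC Thr — nonsynonymous.
Synonymous differences: 2.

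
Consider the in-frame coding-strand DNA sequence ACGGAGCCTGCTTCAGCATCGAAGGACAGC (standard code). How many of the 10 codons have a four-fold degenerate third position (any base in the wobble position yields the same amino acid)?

Codon 1 ACG (Thr): third position 4-fold.
Codon 2 GAG (Glu): third position 2-fold.
Codon 3 CCT (Pro): third position 4-fold.
Codon 4 GCT (Ala): third position 4-fold.
Codon 5 TCA (Ser): third position 4-fold.
Codon 6 GCA (Ala): third position 4-fold.
Codon 7 TCG (Ser): third position 4-fold.
Codon 8 AAG (Lys): third position 2-fold.
Codon 9 GAC (Asp): third position 2-fold.
Codon 10 AGC (Ser): third position 2-fold.
Four-fold degenerate third positions: 6.

6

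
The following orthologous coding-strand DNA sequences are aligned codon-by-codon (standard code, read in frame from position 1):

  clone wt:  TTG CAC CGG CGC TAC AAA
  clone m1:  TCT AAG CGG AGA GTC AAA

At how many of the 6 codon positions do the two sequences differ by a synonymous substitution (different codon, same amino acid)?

1

Codon 1: TTG Leu / TCT Ser — nonsynonymous.
Codon 2: CAC His / AAG Lys — nonsynonymous.
Codon 3: CGG Arg / CGG Arg — identical.
Codon 4: CGC Arg / AGA Arg — synonymous.
Codon 5: TAC Tyr / GTC Val — nonsynonymous.
Codon 6: AAA Lys / AAA Lys — identical.
Synonymous differences: 1.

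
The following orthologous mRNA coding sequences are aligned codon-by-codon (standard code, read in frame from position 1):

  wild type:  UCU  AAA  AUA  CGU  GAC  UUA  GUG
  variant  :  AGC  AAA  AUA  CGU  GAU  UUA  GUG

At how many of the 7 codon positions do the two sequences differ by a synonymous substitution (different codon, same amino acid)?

Codon 1: UCU Ser / AGC Ser — synonymous.
Codon 2: AAA Lys / AAA Lys — identical.
Codon 3: AUA Ile / AUA Ile — identical.
Codon 4: CGU Arg / CGU Arg — identical.
Codon 5: GAC Asp / GAU Asp — synonymous.
Codon 6: UUA Leu / UUA Leu — identical.
Codon 7: GUG Val / GUG Val — identical.
Synonymous differences: 2.

2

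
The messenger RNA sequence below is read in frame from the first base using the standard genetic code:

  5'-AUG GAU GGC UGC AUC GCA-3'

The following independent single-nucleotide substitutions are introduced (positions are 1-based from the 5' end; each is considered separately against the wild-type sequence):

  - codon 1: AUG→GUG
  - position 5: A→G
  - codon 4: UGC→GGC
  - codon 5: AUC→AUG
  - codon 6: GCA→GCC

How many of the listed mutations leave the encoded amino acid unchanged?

Codon 1: AUG (Met) → GUG (Val) — missense.
Codon 2: GAU (Asp) → GGU (Gly) — missense.
Codon 4: UGC (Cys) → GGC (Gly) — missense.
Codon 5: AUC (Ile) → AUG (Met) — missense.
Codon 6: GCA (Ala) → GCC (Ala) — synonymous.
Synonymous: 1 of 5.

1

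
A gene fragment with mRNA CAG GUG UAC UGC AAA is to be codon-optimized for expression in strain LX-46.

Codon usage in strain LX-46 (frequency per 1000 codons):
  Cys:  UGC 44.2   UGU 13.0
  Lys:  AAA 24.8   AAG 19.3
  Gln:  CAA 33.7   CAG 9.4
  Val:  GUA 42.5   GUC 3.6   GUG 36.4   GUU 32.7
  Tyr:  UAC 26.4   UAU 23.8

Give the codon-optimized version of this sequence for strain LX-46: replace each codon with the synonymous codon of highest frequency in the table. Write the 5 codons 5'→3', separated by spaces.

CAA GUA UAC UGC AAA

Codon 1 (Gln): best is CAA at 33.7.
Codon 2 (Val): best is GUA at 42.5.
Codon 3 (Tyr): best is UAC at 26.4.
Codon 4 (Cys): best is UGC at 44.2.
Codon 5 (Lys): best is AAA at 24.8.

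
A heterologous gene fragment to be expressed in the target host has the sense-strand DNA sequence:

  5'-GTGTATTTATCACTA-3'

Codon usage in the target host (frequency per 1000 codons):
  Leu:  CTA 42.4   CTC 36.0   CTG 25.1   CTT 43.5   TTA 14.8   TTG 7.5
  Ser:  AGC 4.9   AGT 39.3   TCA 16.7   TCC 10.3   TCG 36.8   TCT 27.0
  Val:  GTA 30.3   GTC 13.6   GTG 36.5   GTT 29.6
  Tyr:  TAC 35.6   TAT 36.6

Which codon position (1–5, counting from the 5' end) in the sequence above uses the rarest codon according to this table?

3

Codon 1 GTG (Val): 36.5 per 1000.
Codon 2 TAT (Tyr): 36.6 per 1000.
Codon 3 TTA (Leu): 14.8 per 1000.
Codon 4 TCA (Ser): 16.7 per 1000.
Codon 5 CTA (Leu): 42.4 per 1000.
Lowest frequency is 14.8 at codon 3.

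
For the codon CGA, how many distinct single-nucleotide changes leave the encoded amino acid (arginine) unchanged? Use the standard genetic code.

Position 1: AGA → 1 synonymous.
Position 2: none → 0 synonymous.
Position 3: CGU, CGC, CGG → 3 synonymous.
Total: 1 + 0 + 3 = 4.

4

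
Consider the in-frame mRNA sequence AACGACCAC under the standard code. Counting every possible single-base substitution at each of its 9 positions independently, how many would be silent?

3

Codon 1 (AAC, Asn): 1 synonymous substitution.
Codon 2 (GAC, Asp): 1 synonymous substitution.
Codon 3 (CAC, His): 1 synonymous substitution.
Total: 1 + 1 + 1 = 3.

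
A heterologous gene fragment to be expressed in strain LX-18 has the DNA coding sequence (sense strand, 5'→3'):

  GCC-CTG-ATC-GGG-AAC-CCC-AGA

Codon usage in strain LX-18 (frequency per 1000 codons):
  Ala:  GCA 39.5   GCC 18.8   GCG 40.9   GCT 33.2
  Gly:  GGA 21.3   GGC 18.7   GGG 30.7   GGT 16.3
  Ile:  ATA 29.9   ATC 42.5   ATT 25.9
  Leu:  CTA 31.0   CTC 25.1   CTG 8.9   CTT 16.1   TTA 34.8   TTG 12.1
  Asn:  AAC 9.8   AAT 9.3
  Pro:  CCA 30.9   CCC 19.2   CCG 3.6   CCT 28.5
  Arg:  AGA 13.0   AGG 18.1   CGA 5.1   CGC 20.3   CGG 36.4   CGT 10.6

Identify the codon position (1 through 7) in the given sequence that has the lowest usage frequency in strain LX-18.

Codon 1 GCC (Ala): 18.8 per 1000.
Codon 2 CTG (Leu): 8.9 per 1000.
Codon 3 ATC (Ile): 42.5 per 1000.
Codon 4 GGG (Gly): 30.7 per 1000.
Codon 5 AAC (Asn): 9.8 per 1000.
Codon 6 CCC (Pro): 19.2 per 1000.
Codon 7 AGA (Arg): 13.0 per 1000.
Lowest frequency is 8.9 at codon 2.

2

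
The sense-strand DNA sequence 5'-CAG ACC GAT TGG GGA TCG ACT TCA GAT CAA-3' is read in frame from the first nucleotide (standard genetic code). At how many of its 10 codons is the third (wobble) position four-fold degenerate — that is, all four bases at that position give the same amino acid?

Codon 1 CAG (Gln): third position 2-fold.
Codon 2 ACC (Thr): third position 4-fold.
Codon 3 GAT (Asp): third position 2-fold.
Codon 4 TGG (Trp): third position 1-fold.
Codon 5 GGA (Gly): third position 4-fold.
Codon 6 TCG (Ser): third position 4-fold.
Codon 7 ACT (Thr): third position 4-fold.
Codon 8 TCA (Ser): third position 4-fold.
Codon 9 GAT (Asp): third position 2-fold.
Codon 10 CAA (Gln): third position 2-fold.
Four-fold degenerate third positions: 5.

5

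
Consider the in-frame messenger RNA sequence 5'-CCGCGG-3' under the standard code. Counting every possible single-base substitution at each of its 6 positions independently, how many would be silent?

Codon 1 (CCG, Pro): 3 synonymous substitutions.
Codon 2 (CGG, Arg): 4 synonymous substitutions.
Total: 3 + 4 = 7.

7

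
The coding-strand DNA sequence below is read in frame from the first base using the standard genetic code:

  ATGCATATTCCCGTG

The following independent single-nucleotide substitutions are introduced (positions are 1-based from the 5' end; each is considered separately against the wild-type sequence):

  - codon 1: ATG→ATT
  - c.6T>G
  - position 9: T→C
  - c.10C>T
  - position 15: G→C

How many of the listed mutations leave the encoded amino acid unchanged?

2

Codon 1: ATG (Met) → ATT (Ile) — missense.
Codon 2: CAT (His) → CAG (Gln) — missense.
Codon 3: ATT (Ile) → ATC (Ile) — synonymous.
Codon 4: CCC (Pro) → TCC (Ser) — missense.
Codon 5: GTG (Val) → GTC (Val) — synonymous.
Synonymous: 2 of 5.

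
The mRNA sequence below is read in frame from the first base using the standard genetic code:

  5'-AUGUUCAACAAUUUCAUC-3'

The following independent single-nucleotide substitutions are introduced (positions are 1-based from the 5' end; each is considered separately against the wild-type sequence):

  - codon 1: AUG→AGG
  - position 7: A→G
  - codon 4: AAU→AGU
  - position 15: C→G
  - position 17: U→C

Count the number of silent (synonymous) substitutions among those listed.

0

Codon 1: AUG (Met) → AGG (Arg) — missense.
Codon 3: AAC (Asn) → GAC (Asp) — missense.
Codon 4: AAU (Asn) → AGU (Ser) — missense.
Codon 5: UUC (Phe) → UUG (Leu) — missense.
Codon 6: AUC (Ile) → ACC (Thr) — missense.
Synonymous: 0 of 5.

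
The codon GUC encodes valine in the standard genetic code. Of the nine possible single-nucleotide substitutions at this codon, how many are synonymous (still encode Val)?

3

Position 1: none → 0 synonymous.
Position 2: none → 0 synonymous.
Position 3: GUU, GUA, GUG → 3 synonymous.
Total: 0 + 0 + 3 = 3.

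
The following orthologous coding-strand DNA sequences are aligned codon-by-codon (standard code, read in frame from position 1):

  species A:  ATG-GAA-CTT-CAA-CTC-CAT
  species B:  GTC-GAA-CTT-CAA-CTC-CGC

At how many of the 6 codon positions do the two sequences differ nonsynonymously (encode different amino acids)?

Codon 1: ATG Met / GTC Val — nonsynonymous.
Codon 2: GAA Glu / GAA Glu — identical.
Codon 3: CTT Leu / CTT Leu — identical.
Codon 4: CAA Gln / CAA Gln — identical.
Codon 5: CTC Leu / CTC Leu — identical.
Codon 6: CAT His / CGC Arg — nonsynonymous.
Nonsynonymous differences: 2.

2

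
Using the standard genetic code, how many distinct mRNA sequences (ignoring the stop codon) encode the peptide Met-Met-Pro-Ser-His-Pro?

Met: 1 codon.
Met: 1 codon.
Pro: 4 codons.
Ser: 6 codons.
His: 2 codons.
Pro: 4 codons.
1 × 1 × 4 × 6 × 2 × 4 = 192.

192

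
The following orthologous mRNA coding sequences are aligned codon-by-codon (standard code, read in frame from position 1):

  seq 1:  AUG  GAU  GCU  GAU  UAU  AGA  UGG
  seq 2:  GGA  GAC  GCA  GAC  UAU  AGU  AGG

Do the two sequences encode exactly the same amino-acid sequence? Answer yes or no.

Codon 1: AUG Met / GGA Gly — nonsynonymous.
Codon 2: GAU Asp / GAC Asp — synonymous.
Codon 3: GCU Ala / GCA Ala — synonymous.
Codon 4: GAU Asp / GAC Asp — synonymous.
Codon 5: UAU Tyr / UAU Tyr — identical.
Codon 6: AGA Arg / AGU Ser — nonsynonymous.
Codon 7: UGG Trp / AGG Arg — nonsynonymous.
Nonsynonymous differences: 3 → different protein.

no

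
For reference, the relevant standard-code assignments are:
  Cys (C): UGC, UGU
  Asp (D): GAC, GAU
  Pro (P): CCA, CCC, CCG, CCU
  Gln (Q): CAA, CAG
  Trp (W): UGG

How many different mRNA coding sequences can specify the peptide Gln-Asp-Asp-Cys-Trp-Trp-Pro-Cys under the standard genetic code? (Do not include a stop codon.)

128

Gln: 2 codons.
Asp: 2 codons.
Asp: 2 codons.
Cys: 2 codons.
Trp: 1 codon.
Trp: 1 codon.
Pro: 4 codons.
Cys: 2 codons.
2 × 2 × 2 × 2 × 1 × 1 × 4 × 2 = 128.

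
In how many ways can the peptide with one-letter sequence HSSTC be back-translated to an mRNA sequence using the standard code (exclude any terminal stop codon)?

His: 2 codons.
Ser: 6 codons.
Ser: 6 codons.
Thr: 4 codons.
Cys: 2 codons.
2 × 6 × 6 × 4 × 2 = 576.

576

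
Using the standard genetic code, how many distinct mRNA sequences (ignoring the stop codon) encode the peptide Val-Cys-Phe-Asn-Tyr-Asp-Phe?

Val: 4 codons.
Cys: 2 codons.
Phe: 2 codons.
Asn: 2 codons.
Tyr: 2 codons.
Asp: 2 codons.
Phe: 2 codons.
4 × 2 × 2 × 2 × 2 × 2 × 2 = 256.

256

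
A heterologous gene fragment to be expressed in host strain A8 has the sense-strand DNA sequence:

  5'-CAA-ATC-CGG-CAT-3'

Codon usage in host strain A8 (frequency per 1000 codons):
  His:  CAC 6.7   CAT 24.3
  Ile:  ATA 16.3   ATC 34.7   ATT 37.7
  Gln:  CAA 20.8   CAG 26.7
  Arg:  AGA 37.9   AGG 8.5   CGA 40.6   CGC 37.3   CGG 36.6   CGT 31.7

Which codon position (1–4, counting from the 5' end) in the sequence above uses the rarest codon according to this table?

Codon 1 CAA (Gln): 20.8 per 1000.
Codon 2 ATC (Ile): 34.7 per 1000.
Codon 3 CGG (Arg): 36.6 per 1000.
Codon 4 CAT (His): 24.3 per 1000.
Lowest frequency is 20.8 at codon 1.

1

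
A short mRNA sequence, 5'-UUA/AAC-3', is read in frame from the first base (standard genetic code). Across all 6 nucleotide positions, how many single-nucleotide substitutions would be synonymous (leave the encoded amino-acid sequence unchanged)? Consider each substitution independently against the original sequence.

Codon 1 (UUA, Leu): 2 synonymous substitutions.
Codon 2 (AAC, Asn): 1 synonymous substitution.
Total: 2 + 1 = 3.

3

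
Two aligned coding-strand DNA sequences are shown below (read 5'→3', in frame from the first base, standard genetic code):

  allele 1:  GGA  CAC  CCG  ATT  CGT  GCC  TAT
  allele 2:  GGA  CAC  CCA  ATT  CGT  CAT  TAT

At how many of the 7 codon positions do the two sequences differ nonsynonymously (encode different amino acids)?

Codon 1: GGA Gly / GGA Gly — identical.
Codon 2: CAC His / CAC His — identical.
Codon 3: CCG Pro / CCA Pro — synonymous.
Codon 4: ATT Ile / ATT Ile — identical.
Codon 5: CGT Arg / CGT Arg — identical.
Codon 6: GCC Ala / CAT His — nonsynonymous.
Codon 7: TAT Tyr / TAT Tyr — identical.
Nonsynonymous differences: 1.

1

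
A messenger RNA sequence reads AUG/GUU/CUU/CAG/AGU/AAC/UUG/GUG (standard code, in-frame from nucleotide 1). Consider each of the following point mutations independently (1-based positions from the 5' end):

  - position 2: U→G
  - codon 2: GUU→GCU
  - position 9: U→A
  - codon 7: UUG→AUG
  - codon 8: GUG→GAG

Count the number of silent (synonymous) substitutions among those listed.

Codon 1: AUG (Met) → AGG (Arg) — missense.
Codon 2: GUU (Val) → GCU (Ala) — missense.
Codon 3: CUU (Leu) → CUA (Leu) — synonymous.
Codon 7: UUG (Leu) → AUG (Met) — missense.
Codon 8: GUG (Val) → GAG (Glu) — missense.
Synonymous: 1 of 5.

1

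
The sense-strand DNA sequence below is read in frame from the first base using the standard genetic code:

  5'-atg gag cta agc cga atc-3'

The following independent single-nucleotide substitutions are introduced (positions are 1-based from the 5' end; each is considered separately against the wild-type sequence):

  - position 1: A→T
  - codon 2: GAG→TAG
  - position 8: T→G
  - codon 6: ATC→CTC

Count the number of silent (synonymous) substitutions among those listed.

0

Codon 1: ATG (Met) → TTG (Leu) — missense.
Codon 2: GAG (Glu) → TAG (Stop) — nonsense.
Codon 3: CTA (Leu) → CGA (Arg) — missense.
Codon 6: ATC (Ile) → CTC (Leu) — missense.
Synonymous: 0 of 4.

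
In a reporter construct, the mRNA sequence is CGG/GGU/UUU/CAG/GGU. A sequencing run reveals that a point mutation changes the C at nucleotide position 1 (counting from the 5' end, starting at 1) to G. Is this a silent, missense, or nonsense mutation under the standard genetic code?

Position 1 falls in codon 1: CGG → Arg.
After the substitution the codon is GGG → Gly.
Arg ≠ Gly, so this is a missense mutation.

missense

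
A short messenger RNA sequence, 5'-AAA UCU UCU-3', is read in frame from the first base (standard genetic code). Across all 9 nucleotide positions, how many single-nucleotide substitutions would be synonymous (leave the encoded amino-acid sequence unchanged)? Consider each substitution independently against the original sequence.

Codon 1 (AAA, Lys): 1 synonymous substitution.
Codon 2 (UCU, Ser): 3 synonymous substitutions.
Codon 3 (UCU, Ser): 3 synonymous substitutions.
Total: 1 + 3 + 3 = 7.

7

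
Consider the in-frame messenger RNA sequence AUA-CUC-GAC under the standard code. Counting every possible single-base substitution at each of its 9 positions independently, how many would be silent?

Codon 1 (AUA, Ile): 2 synonymous substitutions.
Codon 2 (CUC, Leu): 3 synonymous substitutions.
Codon 3 (GAC, Asp): 1 synonymous substitution.
Total: 2 + 3 + 1 = 6.

6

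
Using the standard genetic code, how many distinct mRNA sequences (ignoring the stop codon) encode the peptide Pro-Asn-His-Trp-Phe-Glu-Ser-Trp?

384

Pro: 4 codons.
Asn: 2 codons.
His: 2 codons.
Trp: 1 codon.
Phe: 2 codons.
Glu: 2 codons.
Ser: 6 codons.
Trp: 1 codon.
4 × 2 × 2 × 1 × 2 × 2 × 6 × 1 = 384.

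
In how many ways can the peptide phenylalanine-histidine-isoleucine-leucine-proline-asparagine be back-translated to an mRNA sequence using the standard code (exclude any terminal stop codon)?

Phe: 2 codons.
His: 2 codons.
Ile: 3 codons.
Leu: 6 codons.
Pro: 4 codons.
Asn: 2 codons.
2 × 2 × 3 × 6 × 4 × 2 = 576.

576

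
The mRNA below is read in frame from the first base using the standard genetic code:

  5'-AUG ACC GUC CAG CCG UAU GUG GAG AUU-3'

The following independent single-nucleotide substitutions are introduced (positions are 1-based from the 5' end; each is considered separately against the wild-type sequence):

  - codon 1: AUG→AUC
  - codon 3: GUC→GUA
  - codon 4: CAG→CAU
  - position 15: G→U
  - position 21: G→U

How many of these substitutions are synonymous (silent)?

Codon 1: AUG (Met) → AUC (Ile) — missense.
Codon 3: GUC (Val) → GUA (Val) — synonymous.
Codon 4: CAG (Gln) → CAU (His) — missense.
Codon 5: CCG (Pro) → CCU (Pro) — synonymous.
Codon 7: GUG (Val) → GUU (Val) — synonymous.
Synonymous: 3 of 5.

3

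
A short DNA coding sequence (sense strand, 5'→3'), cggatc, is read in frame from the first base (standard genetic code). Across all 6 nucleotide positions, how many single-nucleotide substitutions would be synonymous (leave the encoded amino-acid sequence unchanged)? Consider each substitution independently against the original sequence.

Codon 1 (CGG, Arg): 4 synonymous substitutions.
Codon 2 (ATC, Ile): 2 synonymous substitutions.
Total: 4 + 2 = 6.

6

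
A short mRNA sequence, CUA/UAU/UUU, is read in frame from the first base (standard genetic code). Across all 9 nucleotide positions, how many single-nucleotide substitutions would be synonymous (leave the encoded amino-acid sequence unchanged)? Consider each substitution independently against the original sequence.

Codon 1 (CUA, Leu): 4 synonymous substitutions.
Codon 2 (UAU, Tyr): 1 synonymous substitution.
Codon 3 (UUU, Phe): 1 synonymous substitution.
Total: 4 + 1 + 1 = 6.

6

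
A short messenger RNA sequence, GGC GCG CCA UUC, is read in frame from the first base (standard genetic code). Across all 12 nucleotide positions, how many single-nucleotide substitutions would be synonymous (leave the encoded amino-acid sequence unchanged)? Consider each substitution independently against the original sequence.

Codon 1 (GGC, Gly): 3 synonymous substitutions.
Codon 2 (GCG, Ala): 3 synonymous substitutions.
Codon 3 (CCA, Pro): 3 synonymous substitutions.
Codon 4 (UUC, Phe): 1 synonymous substitution.
Total: 3 + 3 + 3 + 1 = 10.

10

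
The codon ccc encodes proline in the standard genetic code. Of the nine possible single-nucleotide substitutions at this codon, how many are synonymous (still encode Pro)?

Position 1: none → 0 synonymous.
Position 2: none → 0 synonymous.
Position 3: CCT, CCA, CCG → 3 synonymous.
Total: 0 + 0 + 3 = 3.

3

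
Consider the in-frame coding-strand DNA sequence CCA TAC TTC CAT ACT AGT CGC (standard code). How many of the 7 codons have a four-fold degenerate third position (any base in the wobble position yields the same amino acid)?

3

Codon 1 CCA (Pro): third position 4-fold.
Codon 2 TAC (Tyr): third position 2-fold.
Codon 3 TTC (Phe): third position 2-fold.
Codon 4 CAT (His): third position 2-fold.
Codon 5 ACT (Thr): third position 4-fold.
Codon 6 AGT (Ser): third position 2-fold.
Codon 7 CGC (Arg): third position 4-fold.
Four-fold degenerate third positions: 3.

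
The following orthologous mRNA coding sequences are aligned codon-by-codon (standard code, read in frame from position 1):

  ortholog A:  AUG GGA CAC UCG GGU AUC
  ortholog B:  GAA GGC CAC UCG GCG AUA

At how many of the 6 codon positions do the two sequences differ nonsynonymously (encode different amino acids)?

2

Codon 1: AUG Met / GAA Glu — nonsynonymous.
Codon 2: GGA Gly / GGC Gly — synonymous.
Codon 3: CAC His / CAC His — identical.
Codon 4: UCG Ser / UCG Ser — identical.
Codon 5: GGU Gly / GCG Ala — nonsynonymous.
Codon 6: AUC Ile / AUA Ile — synonymous.
Nonsynonymous differences: 2.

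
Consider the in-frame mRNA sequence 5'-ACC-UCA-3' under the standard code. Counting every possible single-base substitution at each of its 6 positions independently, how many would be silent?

Codon 1 (ACC, Thr): 3 synonymous substitutions.
Codon 2 (UCA, Ser): 3 synonymous substitutions.
Total: 3 + 3 = 6.

6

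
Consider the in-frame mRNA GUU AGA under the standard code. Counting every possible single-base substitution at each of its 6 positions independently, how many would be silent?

5

Codon 1 (GUU, Val): 3 synonymous substitutions.
Codon 2 (AGA, Arg): 2 synonymous substitutions.
Total: 3 + 2 = 5.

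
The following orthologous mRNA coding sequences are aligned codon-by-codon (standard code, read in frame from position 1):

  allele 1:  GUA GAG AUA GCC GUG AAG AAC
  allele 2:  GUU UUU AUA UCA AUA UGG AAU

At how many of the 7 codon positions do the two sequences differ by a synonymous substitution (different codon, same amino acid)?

2

Codon 1: GUA Val / GUU Val — synonymous.
Codon 2: GAG Glu / UUU Phe — nonsynonymous.
Codon 3: AUA Ile / AUA Ile — identical.
Codon 4: GCC Ala / UCA Ser — nonsynonymous.
Codon 5: GUG Val / AUA Ile — nonsynonymous.
Codon 6: AAG Lys / UGG Trp — nonsynonymous.
Codon 7: AAC Asn / AAU Asn — synonymous.
Synonymous differences: 2.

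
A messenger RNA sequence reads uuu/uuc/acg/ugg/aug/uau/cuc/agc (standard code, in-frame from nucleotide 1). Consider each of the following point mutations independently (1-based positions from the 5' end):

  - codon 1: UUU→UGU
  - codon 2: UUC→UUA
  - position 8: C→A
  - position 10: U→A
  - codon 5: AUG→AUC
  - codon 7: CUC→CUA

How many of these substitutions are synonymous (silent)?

1

Codon 1: UUU (Phe) → UGU (Cys) — missense.
Codon 2: UUC (Phe) → UUA (Leu) — missense.
Codon 3: ACG (Thr) → AAG (Lys) — missense.
Codon 4: UGG (Trp) → AGG (Arg) — missense.
Codon 5: AUG (Met) → AUC (Ile) — missense.
Codon 7: CUC (Leu) → CUA (Leu) — synonymous.
Synonymous: 1 of 6.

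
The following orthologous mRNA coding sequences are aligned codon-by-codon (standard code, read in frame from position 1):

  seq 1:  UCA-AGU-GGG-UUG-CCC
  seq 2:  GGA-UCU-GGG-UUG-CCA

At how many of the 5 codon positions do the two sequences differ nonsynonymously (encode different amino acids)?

Codon 1: UCA Ser / GGA Gly — nonsynonymous.
Codon 2: AGU Ser / UCU Ser — synonymous.
Codon 3: GGG Gly / GGG Gly — identical.
Codon 4: UUG Leu / UUG Leu — identical.
Codon 5: CCC Pro / CCA Pro — synonymous.
Nonsynonymous differences: 1.

1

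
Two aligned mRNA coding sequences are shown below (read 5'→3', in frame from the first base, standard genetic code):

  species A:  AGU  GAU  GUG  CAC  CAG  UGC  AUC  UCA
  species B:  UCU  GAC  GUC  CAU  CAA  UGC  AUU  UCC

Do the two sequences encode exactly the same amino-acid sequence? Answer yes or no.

yes

Codon 1: AGU Ser / UCU Ser — synonymous.
Codon 2: GAU Asp / GAC Asp — synonymous.
Codon 3: GUG Val / GUC Val — synonymous.
Codon 4: CAC His / CAU His — synonymous.
Codon 5: CAG Gln / CAA Gln — synonymous.
Codon 6: UGC Cys / UGC Cys — identical.
Codon 7: AUC Ile / AUU Ile — synonymous.
Codon 8: UCA Ser / UCC Ser — synonymous.
Nonsynonymous differences: 0 → same protein.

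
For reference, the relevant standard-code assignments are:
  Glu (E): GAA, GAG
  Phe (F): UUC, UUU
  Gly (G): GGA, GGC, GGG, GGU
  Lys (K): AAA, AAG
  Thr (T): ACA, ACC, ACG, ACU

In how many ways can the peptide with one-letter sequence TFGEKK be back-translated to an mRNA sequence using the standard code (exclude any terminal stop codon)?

Thr: 4 codons.
Phe: 2 codons.
Gly: 4 codons.
Glu: 2 codons.
Lys: 2 codons.
Lys: 2 codons.
4 × 2 × 4 × 2 × 2 × 2 = 256.

256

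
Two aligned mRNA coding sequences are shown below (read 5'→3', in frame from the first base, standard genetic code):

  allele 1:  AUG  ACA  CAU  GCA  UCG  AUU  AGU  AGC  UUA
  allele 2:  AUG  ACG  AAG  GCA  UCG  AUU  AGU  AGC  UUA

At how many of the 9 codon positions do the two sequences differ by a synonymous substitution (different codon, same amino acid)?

Codon 1: AUG Met / AUG Met — identical.
Codon 2: ACA Thr / ACG Thr — synonymous.
Codon 3: CAU His / AAG Lys — nonsynonymous.
Codon 4: GCA Ala / GCA Ala — identical.
Codon 5: UCG Ser / UCG Ser — identical.
Codon 6: AUU Ile / AUU Ile — identical.
Codon 7: AGU Ser / AGU Ser — identical.
Codon 8: AGC Ser / AGC Ser — identical.
Codon 9: UUA Leu / UUA Leu — identical.
Synonymous differences: 1.

1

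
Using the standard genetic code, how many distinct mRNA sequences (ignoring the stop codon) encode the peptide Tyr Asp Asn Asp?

16

Tyr: 2 codons.
Asp: 2 codons.
Asn: 2 codons.
Asp: 2 codons.
2 × 2 × 2 × 2 = 16.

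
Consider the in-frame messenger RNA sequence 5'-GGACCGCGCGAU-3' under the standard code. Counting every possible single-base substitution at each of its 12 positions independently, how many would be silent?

Codon 1 (GGA, Gly): 3 synonymous substitutions.
Codon 2 (CCG, Pro): 3 synonymous substitutions.
Codon 3 (CGC, Arg): 3 synonymous substitutions.
Codon 4 (GAU, Asp): 1 synonymous substitution.
Total: 3 + 3 + 3 + 1 = 10.

10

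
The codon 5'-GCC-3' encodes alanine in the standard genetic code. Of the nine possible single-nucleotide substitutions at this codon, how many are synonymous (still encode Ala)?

3

Position 1: none → 0 synonymous.
Position 2: none → 0 synonymous.
Position 3: GCT, GCA, GCG → 3 synonymous.
Total: 0 + 0 + 3 = 3.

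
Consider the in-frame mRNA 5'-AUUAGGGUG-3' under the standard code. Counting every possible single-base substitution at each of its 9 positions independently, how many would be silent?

7

Codon 1 (AUU, Ile): 2 synonymous substitutions.
Codon 2 (AGG, Arg): 2 synonymous substitutions.
Codon 3 (GUG, Val): 3 synonymous substitutions.
Total: 2 + 2 + 3 = 7.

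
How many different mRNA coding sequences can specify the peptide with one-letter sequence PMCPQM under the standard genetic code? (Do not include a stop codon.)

Pro: 4 codons.
Met: 1 codon.
Cys: 2 codons.
Pro: 4 codons.
Gln: 2 codons.
Met: 1 codon.
4 × 1 × 2 × 4 × 2 × 1 = 64.

64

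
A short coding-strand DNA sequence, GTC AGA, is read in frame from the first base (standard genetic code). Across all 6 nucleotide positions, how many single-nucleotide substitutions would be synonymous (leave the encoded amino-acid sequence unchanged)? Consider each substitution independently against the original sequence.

Codon 1 (GTC, Val): 3 synonymous substitutions.
Codon 2 (AGA, Arg): 2 synonymous substitutions.
Total: 3 + 2 = 5.

5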